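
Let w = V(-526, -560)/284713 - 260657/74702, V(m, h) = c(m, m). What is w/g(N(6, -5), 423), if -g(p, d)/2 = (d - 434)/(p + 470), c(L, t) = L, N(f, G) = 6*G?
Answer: -742517296930/10634315263 ≈ -69.823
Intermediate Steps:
V(m, h) = m
g(p, d) = -2*(-434 + d)/(470 + p) (g(p, d) = -2*(d - 434)/(p + 470) = -2*(-434 + d)/(470 + p))
w = -74251729693/21268630526 (w = -526/284713 - 260657/74702 = -74251729693/21268630526 ≈ -3.4911)
w/g(N(6, -5), 423) = -74251729693*(470 + 6*(-5))/(2*(434 - 1*423))/21268630526 = -74251729693*(470 - 30)/(2*(434 - 423))/21268630526 = -74251729693/(21268630526*(2*11/440)) = -74251729693/(21268630526*(2*(1/440)*11)) = -74251729693/(21268630526*1/20) = -74251729693/21268630526*20 = -742517296930/10634315263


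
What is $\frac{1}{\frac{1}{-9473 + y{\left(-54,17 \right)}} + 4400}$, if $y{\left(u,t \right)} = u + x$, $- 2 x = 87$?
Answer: $\frac{19141}{84220398} \approx 0.00022727$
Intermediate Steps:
$x = - \frac{87}{2}$ ($x = \left(- \frac{1}{2}\right) 87 = - \frac{87}{2} \approx -43.5$)
$y{\left(u,t \right)} = - \frac{87}{2} + u$ ($y{\left(u,t \right)} = u - \frac{87}{2} = - \frac{87}{2} + u$)
$\frac{1}{\frac{1}{-9473 + y{\left(-54,17 \right)}} + 4400} = \frac{1}{\frac{1}{-9473 - \frac{195}{2}} + 4400} = \frac{1}{\frac{1}{- \frac{19141}{2}} + 4400} = \frac{1}{- \frac{2}{19141} + 4400} = \frac{1}{\frac{84220398}{19141}} = \frac{19141}{84220398}$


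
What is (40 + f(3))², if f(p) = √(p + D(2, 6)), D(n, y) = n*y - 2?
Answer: (40 + √13)² ≈ 1901.4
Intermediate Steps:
D(n, y) = -2 + n*y
f(p) = √(10 + p) (f(p) = √(p + (-2 + 2*6)) = √(p + (-2 + 12)) = √(p + 10) = √(10 + p))
(40 + f(3))² = (40 + √(10 + 3))² = (40 + √13)²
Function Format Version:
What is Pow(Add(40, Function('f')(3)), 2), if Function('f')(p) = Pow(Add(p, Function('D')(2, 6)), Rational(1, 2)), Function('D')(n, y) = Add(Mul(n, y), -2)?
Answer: Pow(Add(40, Pow(13, Rational(1, 2))), 2) ≈ 1901.4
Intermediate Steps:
Function('D')(n, y) = Add(-2, Mul(n, y))
Function('f')(p) = Pow(Add(10, p), Rational(1, 2)) (Function('f')(p) = Pow(Add(p, Add(-2, Mul(2, 6))), Rational(1, 2)) = Pow(Add(p, Add(-2, 12)), Rational(1, 2)) = Pow(Add(p, 10), Rational(1, 2)) = Pow(Add(10, p), Rational(1, 2)))
Pow(Add(40, Function('f')(3)), 2) = Pow(Add(40, Pow(Add(10, 3), Rational(1, 2))), 2) = Pow(Add(40, Pow(13, Rational(1, 2))), 2)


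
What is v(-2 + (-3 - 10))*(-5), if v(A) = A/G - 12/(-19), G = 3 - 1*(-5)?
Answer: 945/152 ≈ 6.2171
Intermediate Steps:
G = 8 (G = 3 + 5 = 8)
v(A) = 12/19 + A/8 (v(A) = A/8 - 12/(-19) = A*(1/8) - 12*(-1/19) = A/8 + 12/19 = 12/19 + A/8)
v(-2 + (-3 - 10))*(-5) = (12/19 + (-2 + (-3 - 10))/8)*(-5) = (12/19 + (-2 - 13)/8)*(-5) = (12/19 + (1/8)*(-15))*(-5) = (12/19 - 15/8)*(-5) = -189/152*(-5) = 945/152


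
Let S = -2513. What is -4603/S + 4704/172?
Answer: 3153217/108059 ≈ 29.181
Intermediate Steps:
-4603/S + 4704/172 = -4603/(-2513) + 4704/172 = -4603*(-1/2513) + 4704*(1/172) = 4603/2513 + 1176/43 = 3153217/108059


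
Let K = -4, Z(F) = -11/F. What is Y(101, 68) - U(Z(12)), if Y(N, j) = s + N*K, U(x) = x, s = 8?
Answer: -4741/12 ≈ -395.08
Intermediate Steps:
Y(N, j) = 8 - 4*N (Y(N, j) = 8 + N*(-4) = 8 - 4*N)
Y(101, 68) - U(Z(12)) = (8 - 4*101) - (-11)/12 = (8 - 404) - (-11)/12 = -396 - 1*(-11/12) = -396 + 11/12 = -4741/12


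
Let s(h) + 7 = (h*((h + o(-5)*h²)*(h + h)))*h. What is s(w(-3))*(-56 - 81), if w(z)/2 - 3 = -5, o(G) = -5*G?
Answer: 6945215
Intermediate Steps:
w(z) = -4 (w(z) = 6 + 2*(-5) = 6 - 10 = -4)
s(h) = -7 + 2*h³*(h + 25*h²) (s(h) = -7 + (h*((h + (-5*(-5))*h²)*(h + h)))*h = -7 + (h*((h + 25*h²)*(2*h)))*h = -7 + (h*(2*h*(h + 25*h²)))*h = -7 + (2*h²*(h + 25*h²))*h = -7 + 2*h³*(h + 25*h²))
s(w(-3))*(-56 - 81) = (-7 + 2*(-4)⁴ + 50*(-4)⁵)*(-56 - 81) = (-7 + 2*256 + 50*(-1024))*(-137) = (-7 + 512 - 51200)*(-137) = -50695*(-137) = 6945215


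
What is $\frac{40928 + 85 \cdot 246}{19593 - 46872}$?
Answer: $- \frac{8834}{3897} \approx -2.2669$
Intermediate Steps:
$\frac{40928 + 85 \cdot 246}{19593 - 46872} = \frac{40928 + 20910}{-27279} = 61838 \left(- \frac{1}{27279}\right) = - \frac{8834}{3897}$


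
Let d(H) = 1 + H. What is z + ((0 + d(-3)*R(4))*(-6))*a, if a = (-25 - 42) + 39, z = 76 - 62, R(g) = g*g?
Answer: -5362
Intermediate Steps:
R(g) = g²
z = 14
a = -28 (a = -67 + 39 = -28)
z + ((0 + d(-3)*R(4))*(-6))*a = 14 + ((0 + (1 - 3)*4²)*(-6))*(-28) = 14 + ((0 - 2*16)*(-6))*(-28) = 14 + ((0 - 32)*(-6))*(-28) = 14 - 32*(-6)*(-28) = 14 + 192*(-28) = 14 - 5376 = -5362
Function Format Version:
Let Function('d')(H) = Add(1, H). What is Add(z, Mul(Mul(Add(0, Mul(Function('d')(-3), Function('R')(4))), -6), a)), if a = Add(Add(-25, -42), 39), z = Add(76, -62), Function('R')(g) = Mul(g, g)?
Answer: -5362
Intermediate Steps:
Function('R')(g) = Pow(g, 2)
z = 14
a = -28 (a = Add(-67, 39) = -28)
Add(z, Mul(Mul(Add(0, Mul(Function('d')(-3), Function('R')(4))), -6), a)) = Add(14, Mul(Mul(Add(0, Mul(Add(1, -3), Pow(4, 2))), -6), -28)) = Add(14, Mul(Mul(Add(0, Mul(-2, 16)), -6), -28)) = Add(14, Mul(Mul(Add(0, -32), -6), -28)) = Add(14, Mul(Mul(-32, -6), -28)) = Add(14, Mul(192, -28)) = Add(14, -5376) = -5362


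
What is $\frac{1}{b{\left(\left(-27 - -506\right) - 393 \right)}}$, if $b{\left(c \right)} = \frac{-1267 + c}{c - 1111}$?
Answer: $\frac{1025}{1181} \approx 0.86791$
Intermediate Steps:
$b{\left(c \right)} = \frac{-1267 + c}{-1111 + c}$
$\frac{1}{b{\left(\left(-27 - -506\right) - 393 \right)}} = \frac{1}{\frac{1}{-1111 - -86} \left(-1267 - -86\right)} = \frac{1}{\frac{1}{-1111 + \left(\left(-27 + 506\right) - 393\right)} \left(-1267 + \left(\left(-27 + 506\right) - 393\right)\right)} = \frac{1}{\frac{1}{-1111 + \left(479 - 393\right)} \left(-1267 + \left(479 - 393\right)\right)} = \frac{1}{\frac{1}{-1111 + 86} \left(-1267 + 86\right)} = \frac{1}{\frac{1}{-1025} \left(-1181\right)} = \frac{1}{\left(- \frac{1}{1025}\right) \left(-1181\right)} = \frac{1}{\frac{1181}{1025}} = \frac{1025}{1181}$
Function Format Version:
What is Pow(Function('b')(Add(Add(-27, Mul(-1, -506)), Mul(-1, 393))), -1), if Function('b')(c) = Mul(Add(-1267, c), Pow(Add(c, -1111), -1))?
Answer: Rational(1025, 1181) ≈ 0.86791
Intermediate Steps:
Function('b')(c) = Mul(Pow(Add(-1111, c), -1), Add(-1267, c)) (Function('b')(c) = Mul(Add(-1267, c), Pow(Add(-1111, c), -1)) = Mul(Pow(Add(-1111, c), -1), Add(-1267, c)))
Pow(Function('b')(Add(Add(-27, Mul(-1, -506)), Mul(-1, 393))), -1) = Pow(Mul(Pow(Add(-1111, Add(Add(-27, Mul(-1, -506)), Mul(-1, 393))), -1), Add(-1267, Add(Add(-27, Mul(-1, -506)), Mul(-1, 393)))), -1) = Pow(Mul(Pow(Add(-1111, Add(Add(-27, 506), -393)), -1), Add(-1267, Add(Add(-27, 506), -393))), -1) = Pow(Mul(Pow(Add(-1111, Add(479, -393)), -1), Add(-1267, Add(479, -393))), -1) = Pow(Mul(Pow(Add(-1111, 86), -1), Add(-1267, 86)), -1) = Pow(Mul(Pow(-1025, -1), -1181), -1) = Pow(Mul(Rational(-1, 1025), -1181), -1) = Pow(Rational(1181, 1025), -1) = Rational(1025, 1181)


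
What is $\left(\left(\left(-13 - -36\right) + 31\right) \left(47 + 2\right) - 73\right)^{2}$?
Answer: $6620329$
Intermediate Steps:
$\left(\left(\left(-13 - -36\right) + 31\right) \left(47 + 2\right) - 73\right)^{2} = \left(\left(\left(-13 + 36\right) + 31\right) 49 - 73\right)^{2} = \left(\left(23 + 31\right) 49 - 73\right)^{2} = \left(54 \cdot 49 - 73\right)^{2} = \left(2646 - 73\right)^{2} = 2573^{2} = 6620329$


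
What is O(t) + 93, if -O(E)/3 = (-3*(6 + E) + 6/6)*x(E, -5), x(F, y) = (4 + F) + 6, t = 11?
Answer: 3243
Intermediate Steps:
x(F, y) = 10 + F
O(E) = -3*(-17 - 3*E)*(10 + E) (O(E) = -3*(-3*(6 + E) + 6/6)*(10 + E) = -3*((-18 - 3*E) + 6*(⅙))*(10 + E) = -3*((-18 - 3*E) + 1)*(10 + E) = -3*(-17 - 3*E)*(10 + E))
O(t) + 93 = 3*(10 + 11)*(17 + 3*11) + 93 = 3*21*(17 + 33) + 93 = 3*21*50 + 93 = 3150 + 93 = 3243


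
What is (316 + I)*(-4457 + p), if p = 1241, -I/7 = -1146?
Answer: -26815008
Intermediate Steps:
I = 8022 (I = -7*(-1146) = 8022)
(316 + I)*(-4457 + p) = (316 + 8022)*(-4457 + 1241) = 8338*(-3216) = -26815008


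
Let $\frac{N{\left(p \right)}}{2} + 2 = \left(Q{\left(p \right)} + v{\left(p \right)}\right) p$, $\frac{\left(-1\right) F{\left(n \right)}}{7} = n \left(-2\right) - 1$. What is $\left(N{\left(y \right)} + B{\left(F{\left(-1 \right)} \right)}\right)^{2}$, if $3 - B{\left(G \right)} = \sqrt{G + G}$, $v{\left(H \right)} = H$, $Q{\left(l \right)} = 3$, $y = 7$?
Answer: $\left(139 - i \sqrt{14}\right)^{2} \approx 19307.0 - 1040.2 i$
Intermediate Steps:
$F{\left(n \right)} = 7 + 14 n$ ($F{\left(n \right)} = - 7 \left(n \left(-2\right) - 1\right) = - 7 \left(- 2 n - 1\right) = - 7 \left(-1 - 2 n\right) = 7 + 14 n$)
$N{\left(p \right)} = -4 + 2 p \left(3 + p\right)$ ($N{\left(p \right)} = -4 + 2 \left(3 + p\right) p = -4 + 2 p \left(3 + p\right)$)
$B{\left(G \right)} = 3 - \sqrt{2} \sqrt{G}$ ($B{\left(G \right)} = 3 - \sqrt{G + G} = 3 - \sqrt{2 G} = 3 - \sqrt{2} \sqrt{G}$)
$\left(N{\left(y \right)} + B{\left(F{\left(-1 \right)} \right)}\right)^{2} = \left(\left(-4 + 2 \cdot 7^{2} + 6 \cdot 7\right) + \left(3 - \sqrt{2} \sqrt{7 + 14 \left(-1\right)}\right)\right)^{2} = \left(\left(-4 + 2 \cdot 49 + 42\right) + \left(3 - \sqrt{2} \sqrt{7 - 14}\right)\right)^{2} = \left(\left(-4 + 98 + 42\right) + \left(3 - \sqrt{2} \sqrt{-7}\right)\right)^{2} = \left(136 + \left(3 - \sqrt{2} i \sqrt{7}\right)\right)^{2} = \left(136 + \left(3 - i \sqrt{14}\right)\right)^{2} = \left(139 - i \sqrt{14}\right)^{2}$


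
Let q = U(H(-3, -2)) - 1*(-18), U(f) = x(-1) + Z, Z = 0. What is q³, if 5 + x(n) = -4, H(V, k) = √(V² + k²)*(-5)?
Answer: 729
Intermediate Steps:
H(V, k) = -5*√(V² + k²)
x(n) = -9 (x(n) = -5 - 4 = -9)
U(f) = -9 (U(f) = -9 + 0 = -9)
q = 9 (q = -9 - 1*(-18) = -9 + 18 = 9)
q³ = 9³ = 729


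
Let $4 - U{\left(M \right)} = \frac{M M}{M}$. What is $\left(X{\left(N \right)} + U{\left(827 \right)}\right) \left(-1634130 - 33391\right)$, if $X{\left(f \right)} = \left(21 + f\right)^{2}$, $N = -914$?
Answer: $-1328390584146$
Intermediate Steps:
$U{\left(M \right)} = 4 - M$ ($U{\left(M \right)} = 4 - \frac{M M}{M} = 4 - \frac{M^{2}}{M} = 4 - M$)
$\left(X{\left(N \right)} + U{\left(827 \right)}\right) \left(-1634130 - 33391\right) = \left(\left(21 - 914\right)^{2} + \left(4 - 827\right)\right) \left(-1634130 - 33391\right) = \left(\left(-893\right)^{2} + \left(4 - 827\right)\right) \left(-1667521\right) = \left(797449 - 823\right) \left(-1667521\right) = 796626 \left(-1667521\right) = -1328390584146$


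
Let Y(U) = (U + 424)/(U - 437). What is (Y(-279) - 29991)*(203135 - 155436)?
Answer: -1024274063999/716 ≈ -1.4306e+9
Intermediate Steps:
Y(U) = (424 + U)/(-437 + U)
(Y(-279) - 29991)*(203135 - 155436) = ((424 - 279)/(-437 - 279) - 29991)*(203135 - 155436) = (145/(-716) - 29991)*47699 = (-1/716*145 - 29991)*47699 = (-145/716 - 29991)*47699 = -21473701/716*47699 = -1024274063999/716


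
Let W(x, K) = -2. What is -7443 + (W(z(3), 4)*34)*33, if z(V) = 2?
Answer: -9687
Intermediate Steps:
-7443 + (W(z(3), 4)*34)*33 = -7443 - 2*34*33 = -7443 - 68*33 = -7443 - 2244 = -9687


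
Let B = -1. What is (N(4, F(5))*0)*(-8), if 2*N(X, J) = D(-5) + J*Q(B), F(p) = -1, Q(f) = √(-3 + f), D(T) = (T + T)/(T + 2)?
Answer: 0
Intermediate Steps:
D(T) = 2*T/(2 + T) (D(T) = (2*T)/(2 + T) = 2*T/(2 + T))
N(X, J) = 5/3 + I*J (N(X, J) = (2*(-5)/(2 - 5) + J*√(-3 - 1))/2 = (2*(-5)/(-3) + J*√(-4))/2 = (2*(-5)*(-⅓) + J*(2*I))/2 = (10/3 + 2*I*J)/2 = 5/3 + I*J)
(N(4, F(5))*0)*(-8) = ((5/3 + I*(-1))*0)*(-8) = ((5/3 - I)*0)*(-8) = 0*(-8) = 0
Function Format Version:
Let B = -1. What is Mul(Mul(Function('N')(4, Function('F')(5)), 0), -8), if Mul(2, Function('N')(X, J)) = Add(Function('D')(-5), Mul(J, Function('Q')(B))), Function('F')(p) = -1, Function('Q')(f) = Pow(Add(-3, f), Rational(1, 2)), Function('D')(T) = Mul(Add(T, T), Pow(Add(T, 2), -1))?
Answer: 0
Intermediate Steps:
Function('D')(T) = Mul(2, T, Pow(Add(2, T), -1)) (Function('D')(T) = Mul(Mul(2, T), Pow(Add(2, T), -1)) = Mul(2, T, Pow(Add(2, T), -1)))
Function('N')(X, J) = Add(Rational(5, 3), Mul(I, J)) (Function('N')(X, J) = Mul(Rational(1, 2), Add(Mul(2, -5, Pow(Add(2, -5), -1)), Mul(J, Pow(Add(-3, -1), Rational(1, 2))))) = Mul(Rational(1, 2), Add(Mul(2, -5, Pow(-3, -1)), Mul(J, Pow(-4, Rational(1, 2))))) = Mul(Rational(1, 2), Add(Mul(2, -5, Rational(-1, 3)), Mul(J, Mul(2, I)))) = Mul(Rational(1, 2), Add(Rational(10, 3), Mul(2, I, J))) = Add(Rational(5, 3), Mul(I, J)))
Mul(Mul(Function('N')(4, Function('F')(5)), 0), -8) = Mul(Mul(Add(Rational(5, 3), Mul(I, -1)), 0), -8) = Mul(Mul(Add(Rational(5, 3), Mul(-1, I)), 0), -8) = Mul(0, -8) = 0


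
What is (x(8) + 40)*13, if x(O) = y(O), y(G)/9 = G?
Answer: 1456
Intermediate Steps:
y(G) = 9*G
x(O) = 9*O
(x(8) + 40)*13 = (9*8 + 40)*13 = (72 + 40)*13 = 112*13 = 1456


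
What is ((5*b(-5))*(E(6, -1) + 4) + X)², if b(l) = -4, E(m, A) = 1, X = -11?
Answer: 12321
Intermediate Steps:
((5*b(-5))*(E(6, -1) + 4) + X)² = ((5*(-4))*(1 + 4) - 11)² = (-20*5 - 11)² = (-100 - 11)² = (-111)² = 12321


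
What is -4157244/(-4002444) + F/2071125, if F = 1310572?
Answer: 384879528263/230265606375 ≈ 1.6715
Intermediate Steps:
-4157244/(-4002444) + F/2071125 = -4157244/(-4002444) + 1310572/2071125 = -4157244*(-1/4002444) + 1310572*(1/2071125) = 115479/111179 + 1310572/2071125 = 384879528263/230265606375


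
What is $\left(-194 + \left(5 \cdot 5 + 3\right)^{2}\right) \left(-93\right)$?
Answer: $-54870$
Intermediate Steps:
$\left(-194 + \left(5 \cdot 5 + 3\right)^{2}\right) \left(-93\right) = \left(-194 + \left(25 + 3\right)^{2}\right) \left(-93\right) = \left(-194 + 28^{2}\right) \left(-93\right) = \left(-194 + 784\right) \left(-93\right) = 590 \left(-93\right) = -54870$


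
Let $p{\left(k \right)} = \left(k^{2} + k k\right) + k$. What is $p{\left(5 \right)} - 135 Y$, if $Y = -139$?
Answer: $18820$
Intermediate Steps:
$p{\left(k \right)} = k + 2 k^{2}$ ($p{\left(k \right)} = \left(k^{2} + k^{2}\right) + k = 2 k^{2} + k = k + 2 k^{2}$)
$p{\left(5 \right)} - 135 Y = 5 \left(1 + 2 \cdot 5\right) - -18765 = 5 \left(1 + 10\right) + 18765 = 5 \cdot 11 + 18765 = 55 + 18765 = 18820$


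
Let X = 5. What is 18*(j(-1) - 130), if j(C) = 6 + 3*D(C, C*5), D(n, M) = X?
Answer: -1962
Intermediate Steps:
D(n, M) = 5
j(C) = 21 (j(C) = 6 + 3*5 = 6 + 15 = 21)
18*(j(-1) - 130) = 18*(21 - 130) = 18*(-109) = -1962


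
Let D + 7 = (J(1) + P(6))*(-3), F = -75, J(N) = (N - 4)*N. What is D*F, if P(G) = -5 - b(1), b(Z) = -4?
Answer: -375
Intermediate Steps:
P(G) = -1 (P(G) = -5 - 1*(-4) = -5 + 4 = -1)
J(N) = N*(-4 + N) (J(N) = (-4 + N)*N = N*(-4 + N))
D = 5 (D = -7 + (1*(-4 + 1) - 1)*(-3) = -7 + (1*(-3) - 1)*(-3) = -7 + (-3 - 1)*(-3) = -7 - 4*(-3) = -7 + 12 = 5)
D*F = 5*(-75) = -375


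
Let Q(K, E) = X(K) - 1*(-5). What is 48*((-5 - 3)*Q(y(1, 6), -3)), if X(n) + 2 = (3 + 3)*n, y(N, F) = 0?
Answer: -1152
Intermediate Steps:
X(n) = -2 + 6*n (X(n) = -2 + (3 + 3)*n = -2 + 6*n)
Q(K, E) = 3 + 6*K (Q(K, E) = (-2 + 6*K) - 1*(-5) = (-2 + 6*K) + 5 = 3 + 6*K)
48*((-5 - 3)*Q(y(1, 6), -3)) = 48*((-5 - 3)*(3 + 6*0)) = 48*(-8*(3 + 0)) = 48*(-8*3) = 48*(-24) = -1152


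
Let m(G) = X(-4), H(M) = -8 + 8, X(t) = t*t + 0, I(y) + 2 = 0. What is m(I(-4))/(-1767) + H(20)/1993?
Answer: -16/1767 ≈ -0.0090549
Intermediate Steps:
I(y) = -2 (I(y) = -2 + 0 = -2)
X(t) = t² (X(t) = t² + 0 = t²)
H(M) = 0
m(G) = 16 (m(G) = (-4)² = 16)
m(I(-4))/(-1767) + H(20)/1993 = 16/(-1767) + 0/1993 = 16*(-1/1767) + 0*(1/1993) = -16/1767 + 0 = -16/1767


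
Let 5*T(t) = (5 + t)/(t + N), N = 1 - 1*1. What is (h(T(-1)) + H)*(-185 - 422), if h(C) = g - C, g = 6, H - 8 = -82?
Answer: 203952/5 ≈ 40790.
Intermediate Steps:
H = -74 (H = 8 - 82 = -74)
N = 0 (N = 1 - 1 = 0)
T(t) = (5 + t)/(5*t) (T(t) = ((5 + t)/(t + 0))/5 = ((5 + t)/t)/5 = (5 + t)/(5*t))
h(C) = 6 - C
(h(T(-1)) + H)*(-185 - 422) = ((6 - (5 - 1)/(5*(-1))) - 74)*(-185 - 422) = ((6 - (-1)*4/5) - 74)*(-607) = ((6 - 1*(-⅘)) - 74)*(-607) = ((6 + ⅘) - 74)*(-607) = (34/5 - 74)*(-607) = -336/5*(-607) = 203952/5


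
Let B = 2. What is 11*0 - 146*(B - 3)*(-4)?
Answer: -584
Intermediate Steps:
11*0 - 146*(B - 3)*(-4) = 11*0 - 146*(2 - 3)*(-4) = 0 - (-146)*(-4) = 0 - 146*4 = 0 - 584 = -584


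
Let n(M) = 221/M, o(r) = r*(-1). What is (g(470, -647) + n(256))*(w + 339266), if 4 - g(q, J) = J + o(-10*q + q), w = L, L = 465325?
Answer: -737007769773/256 ≈ -2.8789e+9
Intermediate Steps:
w = 465325
o(r) = -r
g(q, J) = 4 - J - 9*q (g(q, J) = 4 - (J - (-10*q + q)) = 4 - (J - (-9)*q) = 4 - (J + 9*q) = 4 + (-J - 9*q) = 4 - J - 9*q)
(g(470, -647) + n(256))*(w + 339266) = ((4 - 1*(-647) - 9*470) + 221/256)*(465325 + 339266) = ((4 + 647 - 4230) + 221*(1/256))*804591 = (-3579 + 221/256)*804591 = -916003/256*804591 = -737007769773/256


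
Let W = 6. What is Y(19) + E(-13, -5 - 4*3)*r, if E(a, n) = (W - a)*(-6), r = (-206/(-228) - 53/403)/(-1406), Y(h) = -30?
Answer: -16963073/566618 ≈ -29.937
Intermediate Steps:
r = -35467/64594452 (r = (-206*(-1/228) - 53*1/403)*(-1/1406) = (103/114 - 53/403)*(-1/1406) = (35467/45942)*(-1/1406) = -35467/64594452 ≈ -0.00054907)
E(a, n) = -36 + 6*a (E(a, n) = (6 - a)*(-6) = -36 + 6*a)
Y(19) + E(-13, -5 - 4*3)*r = -30 + (-36 + 6*(-13))*(-35467/64594452) = -30 + (-36 - 78)*(-35467/64594452) = -30 - 114*(-35467/64594452) = -30 + 35467/566618 = -16963073/566618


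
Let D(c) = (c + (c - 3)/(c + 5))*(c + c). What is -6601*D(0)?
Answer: 0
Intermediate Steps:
D(c) = 2*c*(c + (-3 + c)/(5 + c)) (D(c) = (c + (-3 + c)/(5 + c))*(2*c) = 2*c*(c + (-3 + c)/(5 + c)))
-6601*D(0) = -13202*0*(-3 + 0² + 6*0)/(5 + 0) = -13202*0*(-3 + 0 + 0)/5 = -13202*0*(-3)/5 = -6601*0 = 0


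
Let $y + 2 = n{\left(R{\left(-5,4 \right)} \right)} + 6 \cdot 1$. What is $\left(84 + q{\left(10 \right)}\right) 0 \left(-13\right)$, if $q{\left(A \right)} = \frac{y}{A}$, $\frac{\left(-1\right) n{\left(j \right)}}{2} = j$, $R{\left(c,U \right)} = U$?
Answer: $0$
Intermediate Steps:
$n{\left(j \right)} = - 2 j$
$y = -4$ ($y = -2 + \left(\left(-2\right) 4 + 6 \cdot 1\right) = -2 + \left(-8 + 6\right) = -2 - 2 = -4$)
$q{\left(A \right)} = - \frac{4}{A}$
$\left(84 + q{\left(10 \right)}\right) 0 \left(-13\right) = \left(84 - \frac{4}{10}\right) 0 \left(-13\right) = \left(84 - \frac{2}{5}\right) 0 = \frac{418}{5} \cdot 0 = 0$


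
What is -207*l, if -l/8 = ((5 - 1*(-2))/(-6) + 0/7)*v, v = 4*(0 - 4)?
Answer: 30912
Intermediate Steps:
v = -16 (v = 4*(-4) = -16)
l = -448/3 (l = -8*((5 - 1*(-2))/(-6) + 0/7)*(-16) = -8*((5 + 2)*(-1/6) + 0*(1/7))*(-16) = -8*(7*(-1/6) + 0)*(-16) = -8*(-7/6 + 0)*(-16) = -(-28)*(-16)/3 = -8*56/3 = -448/3 ≈ -149.33)
-207*l = -207*(-448/3) = 30912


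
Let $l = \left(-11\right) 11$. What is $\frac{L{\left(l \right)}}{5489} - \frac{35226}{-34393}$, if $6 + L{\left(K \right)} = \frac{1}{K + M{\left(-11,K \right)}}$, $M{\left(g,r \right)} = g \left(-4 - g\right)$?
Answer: $\frac{38243498495}{37379069046} \approx 1.0231$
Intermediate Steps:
$l = -121$
$L{\left(K \right)} = -6 + \frac{1}{-77 + K}$ ($L{\left(K \right)} = -6 + \frac{1}{K - - 11 \left(4 - 11\right)} = -6 + \frac{1}{K - \left(-11\right) \left(-7\right)} = -6 + \frac{1}{K - 77} = -6 + \frac{1}{-77 + K}$)
$\frac{L{\left(l \right)}}{5489} - \frac{35226}{-34393} = \frac{\frac{1}{-77 - 121} \left(463 - -726\right)}{5489} - \frac{35226}{-34393} = \frac{463 + 726}{-198} \cdot \frac{1}{5489} - - \frac{35226}{34393} = \left(- \frac{1}{198}\right) 1189 \cdot \frac{1}{5489} + \frac{35226}{34393} = \left(- \frac{1189}{198}\right) \frac{1}{5489} + \frac{35226}{34393} = - \frac{1189}{1086822} + \frac{35226}{34393} = \frac{38243498495}{37379069046}$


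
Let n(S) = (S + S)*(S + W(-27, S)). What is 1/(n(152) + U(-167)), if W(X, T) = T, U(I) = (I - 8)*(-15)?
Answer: 1/95041 ≈ 1.0522e-5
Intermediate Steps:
U(I) = 120 - 15*I (U(I) = (-8 + I)*(-15) = 120 - 15*I)
n(S) = 4*S² (n(S) = (S + S)*(S + S) = (2*S)*(2*S) = 4*S²)
1/(n(152) + U(-167)) = 1/(4*152² + (120 - 15*(-167))) = 1/(4*23104 + (120 + 2505)) = 1/(92416 + 2625) = 1/95041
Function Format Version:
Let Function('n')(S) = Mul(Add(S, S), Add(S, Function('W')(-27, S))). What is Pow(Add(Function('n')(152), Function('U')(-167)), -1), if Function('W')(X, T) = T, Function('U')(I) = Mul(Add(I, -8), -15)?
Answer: Rational(1, 95041) ≈ 1.0522e-5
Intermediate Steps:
Function('U')(I) = Add(120, Mul(-15, I)) (Function('U')(I) = Mul(Add(-8, I), -15) = Add(120, Mul(-15, I)))
Function('n')(S) = Mul(4, Pow(S, 2)) (Function('n')(S) = Mul(Add(S, S), Add(S, S)) = Mul(Mul(2, S), Mul(2, S)) = Mul(4, Pow(S, 2)))
Pow(Add(Function('n')(152), Function('U')(-167)), -1) = Pow(Add(Mul(4, Pow(152, 2)), Add(120, Mul(-15, -167))), -1) = Pow(Add(Mul(4, 23104), Add(120, 2505)), -1) = Pow(Add(92416, 2625), -1) = Pow(95041, -1) = Rational(1, 95041)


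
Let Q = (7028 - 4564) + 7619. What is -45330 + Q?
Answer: -35247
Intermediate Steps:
Q = 10083 (Q = 2464 + 7619 = 10083)
-45330 + Q = -45330 + 10083 = -35247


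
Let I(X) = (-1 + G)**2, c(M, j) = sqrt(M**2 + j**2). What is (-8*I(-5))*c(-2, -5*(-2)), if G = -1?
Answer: -64*sqrt(26) ≈ -326.34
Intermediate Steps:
I(X) = 4 (I(X) = (-1 - 1)**2 = (-2)**2 = 4)
(-8*I(-5))*c(-2, -5*(-2)) = (-8*4)*sqrt((-2)**2 + (-5*(-2))**2) = -32*sqrt(4 + 10**2) = -32*sqrt(4 + 100) = -64*sqrt(26)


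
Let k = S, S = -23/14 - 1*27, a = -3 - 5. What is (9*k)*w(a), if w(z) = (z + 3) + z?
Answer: 46917/14 ≈ 3351.2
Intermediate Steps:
a = -8
w(z) = 3 + 2*z (w(z) = (3 + z) + z = 3 + 2*z)
S = -401/14 (S = -23*1/14 - 27 = -23/14 - 27 = -401/14 ≈ -28.643)
k = -401/14 ≈ -28.643
(9*k)*w(a) = (9*(-401/14))*(3 + 2*(-8)) = -3609*(3 - 16)/14 = -3609/14*(-13) = 46917/14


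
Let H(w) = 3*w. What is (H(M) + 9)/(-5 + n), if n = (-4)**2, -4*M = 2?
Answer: 15/22 ≈ 0.68182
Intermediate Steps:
M = -1/2 (M = -1/4*2 = -1/2 ≈ -0.50000)
n = 16
(H(M) + 9)/(-5 + n) = (3*(-1/2) + 9)/(-5 + 16) = (-3/2 + 9)/11 = (1/11)*(15/2) = 15/22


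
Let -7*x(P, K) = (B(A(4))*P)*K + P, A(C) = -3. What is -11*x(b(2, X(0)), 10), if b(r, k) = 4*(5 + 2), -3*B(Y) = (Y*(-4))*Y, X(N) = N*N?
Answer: 5324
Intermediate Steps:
X(N) = N²
B(Y) = 4*Y²/3 (B(Y) = -Y*(-4)*Y/3 = -(-4*Y)*Y/3 = -(-4)*Y²/3 = 4*Y²/3)
b(r, k) = 28 (b(r, k) = 4*7 = 28)
x(P, K) = -P/7 - 12*K*P/7 (x(P, K) = -((((4/3)*(-3)²)*P)*K + P)/7 = -((((4/3)*9)*P)*K + P)/7 = -((12*P)*K + P)/7 = -(12*K*P + P)/7 = -(P + 12*K*P)/7 = -P/7 - 12*K*P/7)
-11*x(b(2, X(0)), 10) = -(-11)*28*(1 + 12*10)/7 = -(-11)*28*(1 + 120)/7 = -(-11)*28*121/7 = -11*(-484) = 5324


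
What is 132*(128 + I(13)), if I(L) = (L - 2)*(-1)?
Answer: 15444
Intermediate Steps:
I(L) = 2 - L (I(L) = (-2 + L)*(-1) = 2 - L)
132*(128 + I(13)) = 132*(128 + (2 - 1*13)) = 132*(128 + (2 - 13)) = 132*(128 - 11) = 132*117 = 15444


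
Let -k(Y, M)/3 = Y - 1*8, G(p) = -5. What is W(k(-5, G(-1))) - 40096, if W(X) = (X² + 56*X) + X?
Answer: -36352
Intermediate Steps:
k(Y, M) = 24 - 3*Y (k(Y, M) = -3*(Y - 1*8) = -3*(Y - 8) = -3*(-8 + Y) = 24 - 3*Y)
W(X) = X² + 57*X
W(k(-5, G(-1))) - 40096 = (24 - 3*(-5))*(57 + (24 - 3*(-5))) - 40096 = (24 + 15)*(57 + (24 + 15)) - 40096 = 39*(57 + 39) - 40096 = 39*96 - 40096 = 3744 - 40096 = -36352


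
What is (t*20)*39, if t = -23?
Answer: -17940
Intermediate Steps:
(t*20)*39 = -23*20*39 = -460*39 = -17940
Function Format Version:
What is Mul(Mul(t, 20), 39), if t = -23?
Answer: -17940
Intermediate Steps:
Mul(Mul(t, 20), 39) = Mul(Mul(-23, 20), 39) = Mul(-460, 39) = -17940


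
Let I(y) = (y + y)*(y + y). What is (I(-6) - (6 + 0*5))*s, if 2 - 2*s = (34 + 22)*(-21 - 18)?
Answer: 150834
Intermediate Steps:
s = 1093 (s = 1 - (34 + 22)*(-21 - 18)/2 = 1 - 28*(-39) = 1 - ½*(-2184) = 1 + 1092 = 1093)
I(y) = 4*y² (I(y) = (2*y)*(2*y) = 4*y²)
(I(-6) - (6 + 0*5))*s = (4*(-6)² - (6 + 0*5))*1093 = (4*36 - (6 + 0))*1093 = (144 - 1*6)*1093 = (144 - 6)*1093 = 138*1093 = 150834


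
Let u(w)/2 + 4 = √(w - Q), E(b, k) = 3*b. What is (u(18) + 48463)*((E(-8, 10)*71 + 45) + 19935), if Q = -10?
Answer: 885563580 + 73104*√7 ≈ 8.8576e+8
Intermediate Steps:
u(w) = -8 + 2*√(10 + w) (u(w) = -8 + 2*√(w - 1*(-10)) = -8 + 2*√(w + 10) = -8 + 2*√(10 + w))
(u(18) + 48463)*((E(-8, 10)*71 + 45) + 19935) = ((-8 + 2*√(10 + 18)) + 48463)*(((3*(-8))*71 + 45) + 19935) = ((-8 + 2*√28) + 48463)*((-24*71 + 45) + 19935) = ((-8 + 2*(2*√7)) + 48463)*((-1704 + 45) + 19935) = ((-8 + 4*√7) + 48463)*(-1659 + 19935) = (48455 + 4*√7)*18276 = 885563580 + 73104*√7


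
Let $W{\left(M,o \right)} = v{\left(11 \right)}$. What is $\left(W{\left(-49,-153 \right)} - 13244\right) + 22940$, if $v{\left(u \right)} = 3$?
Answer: $9699$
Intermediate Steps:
$W{\left(M,o \right)} = 3$
$\left(W{\left(-49,-153 \right)} - 13244\right) + 22940 = \left(3 - 13244\right) + 22940 = -13241 + 22940 = 9699$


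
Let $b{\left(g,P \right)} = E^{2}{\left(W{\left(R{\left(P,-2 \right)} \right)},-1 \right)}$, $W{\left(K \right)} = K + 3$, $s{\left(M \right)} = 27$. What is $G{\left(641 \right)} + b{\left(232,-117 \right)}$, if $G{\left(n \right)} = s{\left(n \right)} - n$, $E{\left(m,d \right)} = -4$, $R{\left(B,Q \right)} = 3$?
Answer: $-598$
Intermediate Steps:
$W{\left(K \right)} = 3 + K$
$b{\left(g,P \right)} = 16$ ($b{\left(g,P \right)} = \left(-4\right)^{2} = 16$)
$G{\left(n \right)} = 27 - n$
$G{\left(641 \right)} + b{\left(232,-117 \right)} = \left(27 - 641\right) + 16 = -614 + 16 = -598$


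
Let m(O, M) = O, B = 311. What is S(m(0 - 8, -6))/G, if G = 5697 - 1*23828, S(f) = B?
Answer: -311/18131 ≈ -0.017153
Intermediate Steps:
S(f) = 311
G = -18131 (G = 5697 - 23828 = -18131)
S(m(0 - 8, -6))/G = 311/(-18131) = 311*(-1/18131) = -311/18131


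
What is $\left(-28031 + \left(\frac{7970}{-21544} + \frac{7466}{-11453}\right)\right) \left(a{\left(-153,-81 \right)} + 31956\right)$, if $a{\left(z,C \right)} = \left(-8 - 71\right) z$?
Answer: $- \frac{152316489368043579}{123371716} \approx -1.2346 \cdot 10^{9}$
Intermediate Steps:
$a{\left(z,C \right)} = - 79 z$ ($a{\left(z,C \right)} = \left(-8 - 71\right) z = - 79 z$)
$\left(-28031 + \left(\frac{7970}{-21544} + \frac{7466}{-11453}\right)\right) \left(a{\left(-153,-81 \right)} + 31956\right) = \left(-28031 + \left(\frac{7970}{-21544} + \frac{7466}{-11453}\right)\right) \left(\left(-79\right) \left(-153\right) + 31956\right) = \left(-28031 + \left(7970 \left(- \frac{1}{21544}\right) + 7466 \left(- \frac{1}{11453}\right)\right)\right) \left(12087 + 31956\right) = \left(-28031 - \frac{126063957}{123371716}\right) 44043 = \left(- \frac{3458358635153}{123371716}\right) 44043 = - \frac{152316489368043579}{123371716}$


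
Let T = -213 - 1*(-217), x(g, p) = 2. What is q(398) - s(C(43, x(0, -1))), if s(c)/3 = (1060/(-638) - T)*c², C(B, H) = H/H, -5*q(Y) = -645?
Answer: 46569/319 ≈ 145.98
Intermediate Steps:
T = 4 (T = -213 + 217 = 4)
q(Y) = 129 (q(Y) = -⅕*(-645) = 129)
C(B, H) = 1
s(c) = -5418*c²/319 (s(c) = 3*((1060/(-638) - 1*4)*c²) = 3*((1060*(-1/638) - 4)*c²) = 3*((-530/319 - 4)*c²) = 3*(-1806*c²/319) = -5418*c²/319)
q(398) - s(C(43, x(0, -1))) = 129 - (-5418)*1²/319 = 129 - (-5418)/319 = 129 - 1*(-5418/319) = 129 + 5418/319 = 46569/319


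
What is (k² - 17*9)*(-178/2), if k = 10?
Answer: 4717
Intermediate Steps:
(k² - 17*9)*(-178/2) = (10² - 17*9)*(-178/2) = (100 - 153)*(-178*½) = -53*(-89) = 4717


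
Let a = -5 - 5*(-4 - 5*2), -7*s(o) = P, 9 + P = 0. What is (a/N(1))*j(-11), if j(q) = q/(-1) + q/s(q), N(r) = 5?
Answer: 286/9 ≈ 31.778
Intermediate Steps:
P = -9 (P = -9 + 0 = -9)
s(o) = 9/7 (s(o) = -⅐*(-9) = 9/7)
a = 65 (a = -5 - 5*(-4 - 10) = -5 - 5*(-14) = -5 + 70 = 65)
j(q) = -2*q/9 (j(q) = q/(-1) + q/(9/7) = q*(-1) + q*(7/9) = -q + 7*q/9 = -2*q/9)
(a/N(1))*j(-11) = (65/5)*(-2/9*(-11)) = (65*(⅕))*(22/9) = 13*(22/9) = 286/9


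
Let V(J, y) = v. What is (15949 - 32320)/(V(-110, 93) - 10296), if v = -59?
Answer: 16371/10355 ≈ 1.5810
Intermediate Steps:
V(J, y) = -59
(15949 - 32320)/(V(-110, 93) - 10296) = (15949 - 32320)/(-59 - 10296) = -16371/(-10355) = -16371*(-1/10355) = 16371/10355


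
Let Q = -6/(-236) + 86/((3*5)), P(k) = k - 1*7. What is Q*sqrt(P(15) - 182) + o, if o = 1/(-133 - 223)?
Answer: -1/356 + 10193*I*sqrt(174)/1770 ≈ -0.002809 + 75.963*I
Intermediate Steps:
P(k) = -7 + k (P(k) = k - 7 = -7 + k)
Q = 10193/1770 (Q = -6*(-1/236) + 86/15 = 3/118 + 86*(1/15) = 3/118 + 86/15 = 10193/1770 ≈ 5.7588)
o = -1/356 (o = 1/(-356) = -1/356 ≈ -0.0028090)
Q*sqrt(P(15) - 182) + o = 10193*sqrt((-7 + 15) - 182)/1770 - 1/356 = 10193*sqrt(8 - 182)/1770 - 1/356 = 10193*sqrt(-174)/1770 - 1/356 = 10193*(I*sqrt(174))/1770 - 1/356 = 10193*I*sqrt(174)/1770 - 1/356 = -1/356 + 10193*I*sqrt(174)/1770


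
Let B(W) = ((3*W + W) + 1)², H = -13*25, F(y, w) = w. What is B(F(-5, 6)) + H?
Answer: 300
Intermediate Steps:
H = -325
B(W) = (1 + 4*W)² (B(W) = (4*W + 1)² = (1 + 4*W)²)
B(F(-5, 6)) + H = (1 + 4*6)² - 325 = (1 + 24)² - 325 = 25² - 325 = 625 - 325 = 300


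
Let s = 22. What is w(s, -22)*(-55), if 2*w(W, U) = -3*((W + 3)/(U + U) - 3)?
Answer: -2355/8 ≈ -294.38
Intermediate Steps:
w(W, U) = 9/2 - 3*(3 + W)/(4*U) (w(W, U) = (-3*((W + 3)/(U + U) - 3))/2 = (-3*((3 + W)/((2*U)) - 3))/2 = (-3*((3 + W)*(1/(2*U)) - 3))/2 = (-3*((3 + W)/(2*U) - 3))/2 = (-3*(-3 + (3 + W)/(2*U)))/2 = (9 - 3*(3 + W)/(2*U))/2 = 9/2 - 3*(3 + W)/(4*U))
w(s, -22)*(-55) = ((¾)*(-3 - 1*22 + 6*(-22))/(-22))*(-55) = ((¾)*(-1/22)*(-3 - 22 - 132))*(-55) = ((¾)*(-1/22)*(-157))*(-55) = (471/88)*(-55) = -2355/8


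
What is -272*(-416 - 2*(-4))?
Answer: 110976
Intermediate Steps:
-272*(-416 - 2*(-4)) = -272*(-416 + 8) = -272*(-408) = 110976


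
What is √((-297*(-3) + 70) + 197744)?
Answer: √198705 ≈ 445.76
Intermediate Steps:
√((-297*(-3) + 70) + 197744) = √((891 + 70) + 197744) = √(961 + 197744) = √198705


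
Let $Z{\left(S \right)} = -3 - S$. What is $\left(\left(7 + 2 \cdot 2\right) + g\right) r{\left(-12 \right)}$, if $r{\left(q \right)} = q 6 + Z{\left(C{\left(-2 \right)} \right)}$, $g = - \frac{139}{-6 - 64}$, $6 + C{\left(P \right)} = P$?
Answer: $- \frac{60903}{70} \approx -870.04$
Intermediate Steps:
$C{\left(P \right)} = -6 + P$
$g = \frac{139}{70}$ ($g = - \frac{139}{-70} = \left(-139\right) \left(- \frac{1}{70}\right) = \frac{139}{70} \approx 1.9857$)
$r{\left(q \right)} = 5 + 6 q$ ($r{\left(q \right)} = q 6 - -5 = 6 q - -5 = 6 q + \left(-3 + 8\right) = 6 q + 5 = 5 + 6 q$)
$\left(\left(7 + 2 \cdot 2\right) + g\right) r{\left(-12 \right)} = \left(\left(7 + 2 \cdot 2\right) + \frac{139}{70}\right) \left(5 + 6 \left(-12\right)\right) = \left(\left(7 + 4\right) + \frac{139}{70}\right) \left(5 - 72\right) = \left(11 + \frac{139}{70}\right) \left(-67\right) = \frac{909}{70} \left(-67\right) = - \frac{60903}{70}$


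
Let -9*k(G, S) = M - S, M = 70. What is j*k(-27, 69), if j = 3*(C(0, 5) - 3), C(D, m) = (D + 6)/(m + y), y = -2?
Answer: ⅓ ≈ 0.33333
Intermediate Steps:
C(D, m) = (6 + D)/(-2 + m) (C(D, m) = (D + 6)/(m - 2) = (6 + D)/(-2 + m))
k(G, S) = -70/9 + S/9 (k(G, S) = -(70 - S)/9 = -70/9 + S/9)
j = -3 (j = 3*((6 + 0)/(-2 + 5) - 3) = 3*(6/3 - 3) = 3*((⅓)*6 - 3) = 3*(2 - 3) = 3*(-1) = -3)
j*k(-27, 69) = -3*(-70/9 + (⅑)*69) = -3*(-70/9 + 23/3) = -3*(-⅑) = ⅓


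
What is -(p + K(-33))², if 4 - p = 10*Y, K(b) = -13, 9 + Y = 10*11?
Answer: -1038361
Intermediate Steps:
Y = 101 (Y = -9 + 10*11 = -9 + 110 = 101)
p = -1006 (p = 4 - 10*101 = 4 - 1*1010 = 4 - 1010 = -1006)
-(p + K(-33))² = -(-1006 - 13)² = -1*(-1019)² = -1*1038361 = -1038361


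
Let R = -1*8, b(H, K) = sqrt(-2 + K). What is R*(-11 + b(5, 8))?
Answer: 88 - 8*sqrt(6) ≈ 68.404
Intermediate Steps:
R = -8
R*(-11 + b(5, 8)) = -8*(-11 + sqrt(-2 + 8)) = -8*(-11 + sqrt(6)) = 88 - 8*sqrt(6)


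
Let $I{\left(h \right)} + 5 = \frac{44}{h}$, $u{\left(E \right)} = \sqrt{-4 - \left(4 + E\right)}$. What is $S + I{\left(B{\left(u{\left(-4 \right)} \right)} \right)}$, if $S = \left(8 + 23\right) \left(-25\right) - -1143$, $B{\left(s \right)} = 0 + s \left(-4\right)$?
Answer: $363 + \frac{11 i}{2} \approx 363.0 + 5.5 i$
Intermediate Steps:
$u{\left(E \right)} = \sqrt{-8 - E}$
$B{\left(s \right)} = - 4 s$ ($B{\left(s \right)} = 0 - 4 s = - 4 s$)
$S = 368$ ($S = 31 \left(-25\right) + 1143 = -775 + 1143 = 368$)
$I{\left(h \right)} = -5 + \frac{44}{h}$
$S + I{\left(B{\left(u{\left(-4 \right)} \right)} \right)} = 368 - \left(5 - \frac{44}{\left(-4\right) \sqrt{-8 - -4}}\right) = 368 - \left(5 - \frac{44}{\left(-4\right) \sqrt{-8 + 4}}\right) = 368 - \left(5 - \frac{44}{\left(-4\right) \sqrt{-4}}\right) = 368 - \left(5 - \frac{44}{\left(-4\right) 2 i}\right) = 368 - \left(5 - \frac{44}{\left(-8\right) i}\right) = 368 - \left(5 - 44 \frac{i}{8}\right) = 368 - \left(5 - \frac{11 i}{2}\right) = 363 + \frac{11 i}{2}$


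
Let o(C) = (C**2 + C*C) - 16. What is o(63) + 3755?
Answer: 11677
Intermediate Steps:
o(C) = -16 + 2*C**2 (o(C) = (C**2 + C**2) - 16 = 2*C**2 - 16 = -16 + 2*C**2)
o(63) + 3755 = (-16 + 2*63**2) + 3755 = (-16 + 2*3969) + 3755 = (-16 + 7938) + 3755 = 7922 + 3755 = 11677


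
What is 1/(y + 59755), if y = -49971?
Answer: 1/9784 ≈ 0.00010221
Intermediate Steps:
1/(y + 59755) = 1/(-49971 + 59755) = 1/9784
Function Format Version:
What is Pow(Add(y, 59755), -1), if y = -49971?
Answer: Rational(1, 9784) ≈ 0.00010221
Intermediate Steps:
Pow(Add(y, 59755), -1) = Pow(Add(-49971, 59755), -1) = Pow(9784, -1) = Rational(1, 9784)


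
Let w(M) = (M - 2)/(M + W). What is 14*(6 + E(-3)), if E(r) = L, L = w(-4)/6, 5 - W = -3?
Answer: 161/2 ≈ 80.500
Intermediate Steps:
W = 8 (W = 5 - 1*(-3) = 5 + 3 = 8)
w(M) = (-2 + M)/(8 + M) (w(M) = (M - 2)/(M + 8) = (-2 + M)/(8 + M))
L = -¼ (L = ((-2 - 4)/(8 - 4))/6 = (-6/4)*(⅙) = ((¼)*(-6))*(⅙) = -3/2*⅙ = -¼ ≈ -0.25000)
E(r) = -¼
14*(6 + E(-3)) = 14*(6 - ¼) = 14*(23/4) = 161/2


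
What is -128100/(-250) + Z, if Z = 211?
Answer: 3617/5 ≈ 723.40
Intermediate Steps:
-128100/(-250) + Z = -128100/(-250) + 211 = -128100*(-1)/250 + 211 = -305*(-42/25) + 211 = 2562/5 + 211 = 3617/5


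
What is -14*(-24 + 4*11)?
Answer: -280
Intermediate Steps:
-14*(-24 + 4*11) = -14*(-24 + 44) = -14*20 = -280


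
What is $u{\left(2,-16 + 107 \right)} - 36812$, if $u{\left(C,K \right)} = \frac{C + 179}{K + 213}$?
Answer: $- \frac{11190667}{304} \approx -36811.0$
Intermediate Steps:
$u{\left(C,K \right)} = \frac{179 + C}{213 + K}$
$u{\left(2,-16 + 107 \right)} - 36812 = \frac{179 + 2}{213 + \left(-16 + 107\right)} - 36812 = \frac{1}{213 + 91} \cdot 181 - 36812 = \frac{1}{304} \cdot 181 - 36812 = \frac{181}{304} - 36812 = - \frac{11190667}{304}$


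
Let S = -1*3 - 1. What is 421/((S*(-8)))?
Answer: 421/32 ≈ 13.156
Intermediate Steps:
S = -4 (S = -3 - 1 = -4)
421/((S*(-8))) = 421/((-4*(-8))) = 421/32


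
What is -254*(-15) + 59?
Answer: 3869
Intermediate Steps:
-254*(-15) + 59 = -127*(-30) + 59 = 3810 + 59 = 3869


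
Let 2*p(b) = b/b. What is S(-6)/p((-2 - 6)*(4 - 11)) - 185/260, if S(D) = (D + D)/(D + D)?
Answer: 67/52 ≈ 1.2885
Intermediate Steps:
S(D) = 1 (S(D) = (2*D)/((2*D)) = (2*D)*(1/(2*D)) = 1)
p(b) = ½ (p(b) = (b/b)/2 = (½)*1 = ½)
S(-6)/p((-2 - 6)*(4 - 11)) - 185/260 = 1/(½) - 185/260 = 1*2 - 185*1/260 = 2 - 37/52 = 67/52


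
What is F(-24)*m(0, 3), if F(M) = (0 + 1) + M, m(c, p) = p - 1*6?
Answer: 69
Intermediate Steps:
m(c, p) = -6 + p (m(c, p) = p - 6 = -6 + p)
F(M) = 1 + M
F(-24)*m(0, 3) = (1 - 24)*(-6 + 3) = -23*(-3) = 69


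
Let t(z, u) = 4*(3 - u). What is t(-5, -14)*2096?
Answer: 142528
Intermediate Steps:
t(z, u) = 12 - 4*u
t(-5, -14)*2096 = (12 - 4*(-14))*2096 = (12 + 56)*2096 = 68*2096 = 142528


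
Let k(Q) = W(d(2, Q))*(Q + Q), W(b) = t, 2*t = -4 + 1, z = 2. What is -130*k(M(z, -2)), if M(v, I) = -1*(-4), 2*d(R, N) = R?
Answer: 1560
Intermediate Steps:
d(R, N) = R/2
t = -3/2 (t = (-4 + 1)/2 = (½)*(-3) = -3/2 ≈ -1.5000)
W(b) = -3/2
M(v, I) = 4
k(Q) = -3*Q (k(Q) = -3*(Q + Q)/2 = -3*Q)
-130*k(M(z, -2)) = -(-390)*4 = -130*(-12) = 1560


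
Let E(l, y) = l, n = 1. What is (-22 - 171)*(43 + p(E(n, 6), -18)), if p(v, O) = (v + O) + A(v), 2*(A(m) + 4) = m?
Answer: -8685/2 ≈ -4342.5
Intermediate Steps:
A(m) = -4 + m/2
p(v, O) = -4 + O + 3*v/2 (p(v, O) = (v + O) + (-4 + v/2) = (O + v) + (-4 + v/2) = -4 + O + 3*v/2)
(-22 - 171)*(43 + p(E(n, 6), -18)) = (-22 - 171)*(43 + (-4 - 18 + (3/2)*1)) = -193*(43 + (-4 - 18 + 3/2)) = -193*(43 - 41/2) = -193*45/2 = -8685/2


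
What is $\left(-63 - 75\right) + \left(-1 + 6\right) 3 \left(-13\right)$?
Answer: $-333$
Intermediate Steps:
$\left(-63 - 75\right) + \left(-1 + 6\right) 3 \left(-13\right) = \left(-63 - 75\right) + 5 \cdot 3 \left(-13\right) = -138 + 15 \left(-13\right) = -138 - 195 = -333$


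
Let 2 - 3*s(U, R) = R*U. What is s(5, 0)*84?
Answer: 56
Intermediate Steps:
s(U, R) = ⅔ - R*U/3
s(5, 0)*84 = (⅔ - ⅓*0*5)*84 = (⅔ + 0)*84 = (⅔)*84 = 56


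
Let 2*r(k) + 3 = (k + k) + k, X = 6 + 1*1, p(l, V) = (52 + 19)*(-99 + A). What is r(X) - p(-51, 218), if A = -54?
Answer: 10872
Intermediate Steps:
p(l, V) = -10863 (p(l, V) = (52 + 19)*(-99 - 54) = 71*(-153) = -10863)
X = 7 (X = 6 + 1 = 7)
r(k) = -3/2 + 3*k/2 (r(k) = -3/2 + ((k + k) + k)/2 = -3/2 + (2*k + k)/2 = -3/2 + (3*k)/2 = -3/2 + 3*k/2)
r(X) - p(-51, 218) = (-3/2 + (3/2)*7) - 1*(-10863) = (-3/2 + 21/2) + 10863 = 9 + 10863 = 10872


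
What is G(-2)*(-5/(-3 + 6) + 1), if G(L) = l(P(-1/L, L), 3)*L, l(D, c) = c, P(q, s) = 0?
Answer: 4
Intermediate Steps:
G(L) = 3*L
G(-2)*(-5/(-3 + 6) + 1) = (3*(-2))*(-5/(-3 + 6) + 1) = -6*(-5/3 + 1) = -6*(-2/3) = 4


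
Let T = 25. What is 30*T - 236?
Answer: 514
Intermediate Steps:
30*T - 236 = 30*25 - 236 = 750 - 236 = 514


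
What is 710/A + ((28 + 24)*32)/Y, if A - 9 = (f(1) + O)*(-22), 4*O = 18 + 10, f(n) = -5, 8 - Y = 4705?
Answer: -96946/4697 ≈ -20.640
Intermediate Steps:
Y = -4697 (Y = 8 - 1*4705 = 8 - 4705 = -4697)
O = 7 (O = (18 + 10)/4 = (¼)*28 = 7)
A = -35 (A = 9 + (-5 + 7)*(-22) = 9 + 2*(-22) = 9 - 44 = -35)
710/A + ((28 + 24)*32)/Y = 710/(-35) + ((28 + 24)*32)/(-4697) = 710*(-1/35) + (52*32)*(-1/4697) = -142/7 + 1664*(-1/4697) = -142/7 - 1664/4697 = -96946/4697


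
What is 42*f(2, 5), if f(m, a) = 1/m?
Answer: 21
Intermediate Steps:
f(m, a) = 1/m
42*f(2, 5) = 42/2 = 42*(½) = 21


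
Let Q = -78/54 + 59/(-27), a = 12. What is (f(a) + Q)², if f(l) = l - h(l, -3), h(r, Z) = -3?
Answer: 94249/729 ≈ 129.29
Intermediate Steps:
Q = -98/27 (Q = -78*1/54 + 59*(-1/27) = -13/9 - 59/27 = -98/27 ≈ -3.6296)
f(l) = 3 + l (f(l) = l - 1*(-3) = l + 3 = 3 + l)
(f(a) + Q)² = ((3 + 12) - 98/27)² = (15 - 98/27)² = (307/27)² = 94249/729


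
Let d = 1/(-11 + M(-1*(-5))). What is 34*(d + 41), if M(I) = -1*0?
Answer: 15300/11 ≈ 1390.9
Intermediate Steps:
M(I) = 0
d = -1/11 (d = 1/(-11 + 0) = 1/(-11) = -1/11 ≈ -0.090909)
34*(d + 41) = 34*(-1/11 + 41) = 34*(450/11) = 15300/11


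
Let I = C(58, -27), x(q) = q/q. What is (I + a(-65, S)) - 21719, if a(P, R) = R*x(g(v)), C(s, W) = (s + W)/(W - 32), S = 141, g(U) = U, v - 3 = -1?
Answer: -1273133/59 ≈ -21579.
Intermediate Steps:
v = 2 (v = 3 - 1 = 2)
x(q) = 1
C(s, W) = (W + s)/(-32 + W)
I = -31/59 (I = (-27 + 58)/(-32 - 27) = 31/(-59) = -1/59*31 = -31/59 ≈ -0.52542)
a(P, R) = R (a(P, R) = R*1 = R)
(I + a(-65, S)) - 21719 = (-31/59 + 141) - 21719 = 8288/59 - 21719 = -1273133/59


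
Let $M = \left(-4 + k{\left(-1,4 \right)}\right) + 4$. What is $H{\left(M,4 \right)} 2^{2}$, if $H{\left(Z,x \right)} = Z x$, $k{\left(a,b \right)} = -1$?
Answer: $-16$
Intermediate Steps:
$M = -1$ ($M = \left(-4 - 1\right) + 4 = -5 + 4 = -1$)
$H{\left(M,4 \right)} 2^{2} = \left(-1\right) 4 \cdot 2^{2} = \left(-4\right) 4 = -16$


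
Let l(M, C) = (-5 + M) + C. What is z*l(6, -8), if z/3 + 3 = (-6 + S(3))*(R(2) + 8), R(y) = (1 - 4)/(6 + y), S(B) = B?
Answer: 4347/8 ≈ 543.38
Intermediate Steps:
l(M, C) = -5 + C + M
R(y) = -3/(6 + y)
z = -621/8 (z = -9 + 3*((-6 + 3)*(-3/(6 + 2) + 8)) = -9 + 3*(-3*(-3/8 + 8)) = -9 + 3*(-3*61/8) = -9 + 3*(-183/8) = -9 - 549/8 = -621/8 ≈ -77.625)
z*l(6, -8) = -621*(-5 - 8 + 6)/8 = -621/8*(-7) = 4347/8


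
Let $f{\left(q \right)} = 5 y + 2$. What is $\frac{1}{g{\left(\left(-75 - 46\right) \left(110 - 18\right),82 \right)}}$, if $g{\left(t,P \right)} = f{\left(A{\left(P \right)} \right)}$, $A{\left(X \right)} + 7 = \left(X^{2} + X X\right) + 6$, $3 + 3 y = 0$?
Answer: $- \frac{1}{3} \approx -0.33333$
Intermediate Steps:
$y = -1$ ($y = -1 + \frac{1}{3} \cdot 0 = -1 + 0 = -1$)
$A{\left(X \right)} = -1 + 2 X^{2}$ ($A{\left(X \right)} = -7 + \left(\left(X^{2} + X X\right) + 6\right) = -7 + \left(\left(X^{2} + X^{2}\right) + 6\right) = -7 + \left(2 X^{2} + 6\right) = -7 + \left(6 + 2 X^{2}\right) = -1 + 2 X^{2}$)
$f{\left(q \right)} = -3$ ($f{\left(q \right)} = 5 \left(-1\right) + 2 = -5 + 2 = -3$)
$g{\left(t,P \right)} = -3$
$\frac{1}{g{\left(\left(-75 - 46\right) \left(110 - 18\right),82 \right)}} = \frac{1}{-3} = - \frac{1}{3}$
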